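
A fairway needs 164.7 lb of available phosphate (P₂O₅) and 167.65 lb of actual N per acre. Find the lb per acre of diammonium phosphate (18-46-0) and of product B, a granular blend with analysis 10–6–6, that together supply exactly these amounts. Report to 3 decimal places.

With a, b = lb per acre of diammonium phosphate and product B:
P₂O₅: 0.46·a + 0.06·b = 164.7
N: 0.18·a + 0.1·b = 167.65
Eliminate a: (row1) − 0.46/0.18·(row2) → -0.195556·b = -263.739, so b = 1348.6648.
Back-substitute: a = (164.7 − 0.06·1348.6648) / 0.46 = 182.1307.

182.131 lb diammonium phosphate, 1348.665 lb product B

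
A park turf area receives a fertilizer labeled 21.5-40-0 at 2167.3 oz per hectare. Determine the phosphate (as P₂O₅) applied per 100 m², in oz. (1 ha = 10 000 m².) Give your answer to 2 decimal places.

P₂O₅ per hectare = 2167.3 × 40% = 866.92 oz.
Convert to per 100 m²: 866.92 × 0.01 = 8.6692 oz.

8.67 oz P₂O₅ per hundred sq m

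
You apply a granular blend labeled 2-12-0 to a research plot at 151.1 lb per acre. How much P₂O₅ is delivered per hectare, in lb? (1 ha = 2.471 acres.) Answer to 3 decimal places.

P₂O₅ per acre = 151.1 × 12% = 18.132 lb.
Convert to per hectare: 18.132 × 2.471 = 44.8042 lb.

44.804 lb P₂O₅ per hectare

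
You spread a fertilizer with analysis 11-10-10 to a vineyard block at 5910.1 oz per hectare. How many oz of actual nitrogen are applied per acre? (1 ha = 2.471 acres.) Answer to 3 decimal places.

263.096 oz N per acre

nitrogen per hectare = 5910.1 × 11% = 650.111 oz.
Convert to per acre: 650.111 × 0.404694 = 263.0963 oz.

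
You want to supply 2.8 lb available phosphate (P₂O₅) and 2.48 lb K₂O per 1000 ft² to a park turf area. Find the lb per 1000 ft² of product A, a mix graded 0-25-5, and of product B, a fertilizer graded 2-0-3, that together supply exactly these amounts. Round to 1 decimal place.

With a, b = lb per 1000 ft² of product A and product B:
P₂O₅: 0.25·a + 0·b = 2.8
K₂O: 0.05·a + 0.03·b = 2.48
Eliminate b: (row1) − 0/0.03·(row2) → 0.25·a = 2.8, so a = 11.2.
Then b = (2.48 − 0.05·11.2) / 0.03 = 64.

11.2 lb product A, 64.0 lb product B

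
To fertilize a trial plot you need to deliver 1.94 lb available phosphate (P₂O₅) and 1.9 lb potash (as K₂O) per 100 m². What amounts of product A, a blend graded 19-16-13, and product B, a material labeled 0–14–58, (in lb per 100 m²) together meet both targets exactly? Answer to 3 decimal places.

11.517 lb product A, 0.694 lb product B

With a, b = lb per 100 m² of product A and product B:
P₂O₅: 0.16·a + 0.14·b = 1.94
K₂O: 0.13·a + 0.58·b = 1.9
Eliminate a: (row1) − 0.16/0.13·(row2) → -0.573846·b = -0.398462, so b = 0.69437.
Back-substitute: a = (1.94 − 0.14·0.69437) / 0.16 = 11.5174.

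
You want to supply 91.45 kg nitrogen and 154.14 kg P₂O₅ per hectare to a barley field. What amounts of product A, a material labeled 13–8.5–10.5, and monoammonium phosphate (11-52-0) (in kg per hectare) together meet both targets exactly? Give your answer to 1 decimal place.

With a, b = kg per hectare of product A and monoammonium phosphate:
N: 0.13·a + 0.11·b = 91.45
P₂O₅: 0.085·a + 0.52·b = 154.14
Solving simultaneously: a = 525.298, b = 210.557.

525.3 kg product A, 210.6 kg monoammonium phosphate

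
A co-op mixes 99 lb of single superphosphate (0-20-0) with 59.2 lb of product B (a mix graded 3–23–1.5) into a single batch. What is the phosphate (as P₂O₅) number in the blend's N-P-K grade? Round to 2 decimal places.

21.12% P₂O₅

Total mass = 99 + 59.2 = 158.2 lb.
P₂O₅ mass = 20%×99 + 23%×59.2 = 33.416 lb.
% P₂O₅ = 33.416 / 158.2 = 21.1226%.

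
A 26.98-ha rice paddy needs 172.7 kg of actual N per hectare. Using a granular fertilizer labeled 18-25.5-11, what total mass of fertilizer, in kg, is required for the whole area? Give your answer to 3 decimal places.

25885.811 kg

Product per hectare = 172.7 / 18% = 959.444 kg.
Total product = 959.444 × 26.98 = 25885.8111 kg.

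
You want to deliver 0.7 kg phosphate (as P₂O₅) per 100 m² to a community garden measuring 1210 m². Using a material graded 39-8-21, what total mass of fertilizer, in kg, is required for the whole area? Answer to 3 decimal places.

Product per 100 m² = 0.7 / 8% = 8.75 kg.
Total product = 8.75 × 1210 / 100 = 105.875 kg.

105.875 kg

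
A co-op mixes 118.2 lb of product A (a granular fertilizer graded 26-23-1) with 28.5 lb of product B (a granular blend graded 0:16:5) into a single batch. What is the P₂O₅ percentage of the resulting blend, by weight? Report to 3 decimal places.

Total mass = 118.2 + 28.5 = 146.7 lb.
P₂O₅ mass = 23%×118.2 + 16%×28.5 = 31.746 lb.
% P₂O₅ = 31.746 / 146.7 = 21.6401%.

21.640% P₂O₅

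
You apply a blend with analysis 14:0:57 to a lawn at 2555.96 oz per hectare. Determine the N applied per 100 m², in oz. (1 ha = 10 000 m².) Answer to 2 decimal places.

nitrogen per hectare = 2555.96 × 14% = 357.834 oz.
Convert to per 100 m²: 357.834 × 0.01 = 3.57834 oz.

3.58 oz N per hundred sq m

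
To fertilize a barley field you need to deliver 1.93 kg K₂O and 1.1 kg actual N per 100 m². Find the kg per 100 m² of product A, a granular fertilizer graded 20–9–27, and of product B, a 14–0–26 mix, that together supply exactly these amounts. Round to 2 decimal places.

Per-100 m² balance (a = product A, b = product B):
K₂O: 0.27·a + 0.26·b = 1.93
N: 0.2·a + 0.14·b = 1.1
Eliminate a: (row1) − 0.27/0.2·(row2) → 0.071·b = 0.445, so b = 6.26761.
Back-substitute: a = (1.93 − 0.26·6.26761) / 0.27 = 1.11268.

1.11 kg product A, 6.27 kg product B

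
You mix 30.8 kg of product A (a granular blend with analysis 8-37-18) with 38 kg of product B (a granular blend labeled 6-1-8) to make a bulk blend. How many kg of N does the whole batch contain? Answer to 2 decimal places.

N mass = 8%×30.8 + 6%×38 = 4.744 kg.

4.74 kg N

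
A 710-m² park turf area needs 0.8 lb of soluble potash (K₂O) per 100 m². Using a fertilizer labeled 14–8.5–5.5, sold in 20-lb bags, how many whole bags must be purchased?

Product per 100 m² = 0.8 / 5.5% = 14.5455 lb.
Total product = 14.5455 × 710 / 100 = 103.273 lb.
Bags = ⌈103.273 / 20⌉ = 6.

6 bags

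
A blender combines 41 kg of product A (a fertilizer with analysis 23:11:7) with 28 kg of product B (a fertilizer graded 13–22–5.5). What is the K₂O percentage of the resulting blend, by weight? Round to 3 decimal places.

Total mass = 41 + 28 = 69 kg.
K₂O mass = 7%×41 + 5.5%×28 = 4.41 kg.
% K₂O = 4.41 / 69 = 6.3913%.

6.391% K₂O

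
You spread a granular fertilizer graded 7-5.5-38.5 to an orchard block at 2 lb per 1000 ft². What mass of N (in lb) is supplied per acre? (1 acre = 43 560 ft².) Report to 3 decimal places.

6.098 lb N per acre

nitrogen per 1000 ft² = 2 × 7% = 0.14 lb.
Convert to per acre: 0.14 × 43.56 = 6.0984 lb.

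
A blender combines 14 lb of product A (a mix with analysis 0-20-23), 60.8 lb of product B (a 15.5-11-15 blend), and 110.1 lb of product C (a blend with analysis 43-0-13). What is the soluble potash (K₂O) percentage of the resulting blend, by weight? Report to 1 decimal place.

Total mass = 14 + 60.8 + 110.1 = 184.9 lb.
K₂O mass = 23%×14 + 15%×60.8 + 13%×110.1 = 26.653 lb.
% K₂O = 26.653 / 184.9 = 14.4148%.

14.4% K₂O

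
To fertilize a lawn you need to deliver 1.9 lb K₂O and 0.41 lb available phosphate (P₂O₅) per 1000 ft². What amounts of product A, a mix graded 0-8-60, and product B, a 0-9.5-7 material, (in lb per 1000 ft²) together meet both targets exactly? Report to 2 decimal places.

2.95 lb product A, 1.83 lb product B

Per-1000 ft² balance (a = product A, b = product B):
K₂O: 0.6·a + 0.07·b = 1.9
P₂O₅: 0.08·a + 0.095·b = 0.41
From row1: a = (1.9 − 0.07·b) / 0.6.
Into row2: 0.08·(1.9 − 0.07·b)/0.6 + 0.095·b = 0.41 → b = 1.82879, a = 2.95331.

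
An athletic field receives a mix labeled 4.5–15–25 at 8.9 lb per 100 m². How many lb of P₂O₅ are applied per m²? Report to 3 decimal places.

P₂O₅ per 100 m² = 8.9 × 15% = 1.335 lb.
Convert to per m²: 1.335 × 0.01 = 0.01335 lb.

0.013 lb P₂O₅ per sq m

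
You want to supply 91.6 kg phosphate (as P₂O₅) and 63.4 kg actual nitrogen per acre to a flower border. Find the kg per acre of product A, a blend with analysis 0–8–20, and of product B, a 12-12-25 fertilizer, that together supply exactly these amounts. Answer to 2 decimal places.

352.50 kg product A, 528.33 kg product B

With a, b = kg per acre of product A and product B:
P₂O₅: 0.08·a + 0.12·b = 91.6
N: 0·a + 0.12·b = 63.4
Solving simultaneously: a = 352.5, b = 528.333.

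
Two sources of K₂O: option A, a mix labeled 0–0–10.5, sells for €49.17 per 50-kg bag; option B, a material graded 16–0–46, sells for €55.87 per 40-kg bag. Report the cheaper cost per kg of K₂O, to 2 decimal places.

option A: K₂O per bag = 50 × 10.5% = 5.25 kg; cost = 49.17 / 5.25 = €9.3657/kg K₂O.
option B: K₂O per bag = 40 × 46% = 18.4 kg; cost = 55.87 / 18.4 = €3.0364/kg K₂O.
option B is cheaper.

€3.04 per kg K₂O (option B)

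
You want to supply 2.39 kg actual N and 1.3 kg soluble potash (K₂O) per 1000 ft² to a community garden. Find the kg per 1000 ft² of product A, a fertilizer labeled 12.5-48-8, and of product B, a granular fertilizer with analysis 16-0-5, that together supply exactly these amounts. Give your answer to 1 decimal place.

Per-1000 ft² balance (a = product A, b = product B):
N: 0.125·a + 0.16·b = 2.39
K₂O: 0.08·a + 0.05·b = 1.3
Solving simultaneously: a = 13.5115, b = 4.38168.

13.5 kg product A, 4.4 kg product B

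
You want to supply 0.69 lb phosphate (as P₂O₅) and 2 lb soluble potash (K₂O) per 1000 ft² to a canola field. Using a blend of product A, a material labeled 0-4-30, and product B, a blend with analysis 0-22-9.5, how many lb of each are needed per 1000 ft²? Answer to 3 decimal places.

6.020 lb product A, 2.042 lb product B

Let a = lb of product A, b = lb of product B (per 1000 ft²).
P₂O₅: 0.04·a + 0.22·b = 0.69
K₂O: 0.3·a + 0.095·b = 2
Eliminate b: (row1) − 0.22/0.095·(row2) → -0.654737·a = -3.94158, so a = 6.0201.
Then b = (2 − 0.3·6.0201) / 0.095 = 2.0418.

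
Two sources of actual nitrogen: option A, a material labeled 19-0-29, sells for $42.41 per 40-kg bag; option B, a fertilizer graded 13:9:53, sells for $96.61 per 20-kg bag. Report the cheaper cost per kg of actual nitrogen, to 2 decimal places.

$5.58 per kg N (option A)

option A: N per bag = 40 × 19% = 7.6 kg; cost = 42.41 / 7.6 = $5.5803/kg N.
option B: N per bag = 20 × 13% = 2.6 kg; cost = 96.61 / 2.6 = $37.1577/kg N.
option A is cheaper.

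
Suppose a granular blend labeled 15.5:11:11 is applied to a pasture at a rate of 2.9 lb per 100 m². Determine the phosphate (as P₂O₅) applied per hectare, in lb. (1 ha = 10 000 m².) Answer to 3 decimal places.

31.900 lb P₂O₅ per hectare

P₂O₅ per 100 m² = 2.9 × 11% = 0.319 lb.
Convert to per hectare: 0.319 × 100 = 31.9 lb.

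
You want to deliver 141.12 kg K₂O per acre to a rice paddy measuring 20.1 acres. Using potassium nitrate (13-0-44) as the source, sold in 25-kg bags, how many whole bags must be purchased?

Product per acre = 141.12 / 44% = 320.727 kg.
Total product = 320.727 × 20.1 = 6446.62 kg.
Bags = ⌈6446.62 / 25⌉ = 258.

258 bags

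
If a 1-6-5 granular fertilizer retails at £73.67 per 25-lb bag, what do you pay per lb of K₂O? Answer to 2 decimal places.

K₂O in bag = 25 × 5% = 1.25 lb.
Cost per lb K₂O = £73.67 / 1.25 = £58.9360.

£58.94 per lb K₂O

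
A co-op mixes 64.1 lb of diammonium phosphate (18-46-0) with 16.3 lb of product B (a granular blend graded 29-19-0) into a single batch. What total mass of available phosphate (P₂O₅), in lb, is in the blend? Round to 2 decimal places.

P₂O₅ mass = 46%×64.1 + 19%×16.3 = 32.583 lb.

32.58 lb P₂O₅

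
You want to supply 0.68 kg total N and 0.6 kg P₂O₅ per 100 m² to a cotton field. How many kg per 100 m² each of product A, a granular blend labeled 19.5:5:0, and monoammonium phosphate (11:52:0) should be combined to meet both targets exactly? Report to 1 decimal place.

With a, b = kg per 100 m² of product A and monoammonium phosphate:
N: 0.195·a + 0.11·b = 0.68
P₂O₅: 0.05·a + 0.52·b = 0.6
Eliminate a: (row1) − 0.195/0.05·(row2) → -1.918·b = -1.66, so b = 0.865485.
Back-substitute: a = (0.68 − 0.11·0.865485) / 0.195 = 2.99896.

3.0 kg product A, 0.9 kg monoammonium phosphate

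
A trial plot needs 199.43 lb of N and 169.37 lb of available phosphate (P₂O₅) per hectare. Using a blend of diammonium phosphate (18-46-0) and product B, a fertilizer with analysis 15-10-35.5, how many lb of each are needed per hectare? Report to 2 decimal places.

107.11 lb diammonium phosphate, 1201.00 lb product B

Let a = lb of diammonium phosphate, b = lb of product B (per hectare).
N: 0.18·a + 0.15·b = 199.43
P₂O₅: 0.46·a + 0.1·b = 169.37
Eliminate b: (row1) − 0.15/0.1·(row2) → -0.51·a = -54.625, so a = 107.108.
Then b = (169.37 − 0.46·107.108) / 0.1 = 1201.004.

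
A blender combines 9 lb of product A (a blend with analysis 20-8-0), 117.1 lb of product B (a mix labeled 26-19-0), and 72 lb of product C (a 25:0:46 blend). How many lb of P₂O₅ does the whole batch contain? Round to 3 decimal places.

P₂O₅ mass = 8%×9 + 19%×117.1 + 0%×72 = 22.969 lb.

22.969 lb P₂O₅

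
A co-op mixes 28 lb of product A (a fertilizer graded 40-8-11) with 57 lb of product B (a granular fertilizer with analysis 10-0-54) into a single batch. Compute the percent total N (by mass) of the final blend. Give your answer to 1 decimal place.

Total mass = 28 + 57 = 85 lb.
N mass = 40%×28 + 10%×57 = 16.9 lb.
% N = 16.9 / 85 = 19.8824%.

19.9% N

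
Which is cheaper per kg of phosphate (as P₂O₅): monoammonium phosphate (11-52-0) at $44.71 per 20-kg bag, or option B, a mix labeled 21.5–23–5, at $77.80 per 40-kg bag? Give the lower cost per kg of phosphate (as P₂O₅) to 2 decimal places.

monoammonium phosphate: P₂O₅ per bag = 20 × 52% = 10.4 kg; cost = 44.71 / 10.4 = $4.2990/kg P₂O₅.
option B: P₂O₅ per bag = 40 × 23% = 9.2 kg; cost = 77.80 / 9.2 = $8.4565/kg P₂O₅.
monoammonium phosphate is cheaper.

$4.30 per kg P₂O₅ (monoammonium phosphate)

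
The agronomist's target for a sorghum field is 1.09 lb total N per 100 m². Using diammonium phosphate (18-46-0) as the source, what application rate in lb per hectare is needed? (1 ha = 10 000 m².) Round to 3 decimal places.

Product per 100 m² = 1.09 / 18% = 6.05556 lb.
Convert to per hectare: 6.05556 × 100 = 605.5556 lb.

605.556 lb of product per hectare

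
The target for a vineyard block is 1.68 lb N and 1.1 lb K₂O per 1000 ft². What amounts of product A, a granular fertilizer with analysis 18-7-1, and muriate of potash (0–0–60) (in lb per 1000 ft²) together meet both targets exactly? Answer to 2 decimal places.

Let a = lb of product A, b = lb of muriate of potash (per 1000 ft²).
N: 0.18·a + 0·b = 1.68
K₂O: 0.01·a + 0.6·b = 1.1
Eliminate a: (row1) − 0.18/0.01·(row2) → -10.8·b = -18.12, so b = 1.67778.
Back-substitute: a = (1.68 − 0·1.67778) / 0.18 = 9.33333.

9.33 lb product A, 1.68 lb muriate of potash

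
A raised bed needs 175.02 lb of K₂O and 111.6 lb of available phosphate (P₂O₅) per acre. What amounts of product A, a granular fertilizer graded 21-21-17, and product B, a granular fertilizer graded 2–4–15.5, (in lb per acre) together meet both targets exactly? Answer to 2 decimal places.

With a, b = lb per acre of product A and product B:
K₂O: 0.17·a + 0.155·b = 175.02
P₂O₅: 0.21·a + 0.04·b = 111.6
Solving simultaneously: a = 399.891, b = 690.571.

399.89 lb product A, 690.57 lb product B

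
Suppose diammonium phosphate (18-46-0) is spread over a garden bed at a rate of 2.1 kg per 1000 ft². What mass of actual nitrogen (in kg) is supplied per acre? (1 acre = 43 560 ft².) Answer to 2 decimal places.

16.47 kg N per acre

nitrogen per 1000 ft² = 2.1 × 18% = 0.378 kg.
Convert to per acre: 0.378 × 43.56 = 16.4657 kg.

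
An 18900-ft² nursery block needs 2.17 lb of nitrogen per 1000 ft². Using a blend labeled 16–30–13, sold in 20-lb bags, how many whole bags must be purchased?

Product per 1000 ft² = 2.17 / 16% = 13.5625 lb.
Total product = 13.5625 × 18900 / 1000 = 256.331 lb.
Bags = ⌈256.331 / 20⌉ = 13.

13 bags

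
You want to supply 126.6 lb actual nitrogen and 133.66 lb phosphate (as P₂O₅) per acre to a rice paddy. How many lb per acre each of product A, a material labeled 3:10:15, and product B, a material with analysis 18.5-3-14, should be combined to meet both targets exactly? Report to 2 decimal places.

Let a = lb of product A, b = lb of product B (per acre).
N: 0.03·a + 0.185·b = 126.6
P₂O₅: 0.1·a + 0.03·b = 133.66
From row1: a = (126.6 − 0.185·b) / 0.03.
Into row2: 0.1·(126.6 − 0.185·b)/0.03 + 0.03·b = 133.66 → b = 491.489, a = 1189.153.

1189.15 lb product A, 491.49 lb product B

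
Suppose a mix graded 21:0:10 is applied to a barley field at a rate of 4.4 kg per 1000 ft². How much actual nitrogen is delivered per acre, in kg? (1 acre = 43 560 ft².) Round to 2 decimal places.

40.25 kg N per acre

nitrogen per 1000 ft² = 4.4 × 21% = 0.924 kg.
Convert to per acre: 0.924 × 43.56 = 40.2494 kg.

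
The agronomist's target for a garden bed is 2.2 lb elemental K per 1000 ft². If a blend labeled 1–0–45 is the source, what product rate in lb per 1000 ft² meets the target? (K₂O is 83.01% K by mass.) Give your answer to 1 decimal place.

5.9 lb of product per thousand sq ft

As K₂O: 2.2 / 0.8301 = 2.65028 lb per 1000 ft².
Product per 1000 ft² = 2.65028 / 45% = 5.88952 lb.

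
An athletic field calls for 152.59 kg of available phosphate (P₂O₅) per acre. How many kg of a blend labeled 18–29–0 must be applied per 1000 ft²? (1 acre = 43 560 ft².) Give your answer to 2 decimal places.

12.08 kg of product per thousand sq ft

Product per acre = 152.59 / 29% = 526.172 kg.
Convert to per 1000 ft²: 526.172 × 0.0229568 = 12.0793 kg.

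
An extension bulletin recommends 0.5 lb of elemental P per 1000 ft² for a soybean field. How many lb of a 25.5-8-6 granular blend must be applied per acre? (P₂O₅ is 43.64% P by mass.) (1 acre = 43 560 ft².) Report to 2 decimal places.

As P₂O₅: 0.5 / 0.4364 = 1.14574 lb per 1000 ft².
Product per 1000 ft² = 1.14574 / 8% = 14.3217 lb.
Convert to per acre: 14.3217 × 43.56 = 623.854 lb.

623.85 lb of product per acre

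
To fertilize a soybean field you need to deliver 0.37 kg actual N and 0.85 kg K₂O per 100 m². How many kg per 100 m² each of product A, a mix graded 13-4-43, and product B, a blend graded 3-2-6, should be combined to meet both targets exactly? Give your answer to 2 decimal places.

0.65 kg product A, 9.53 kg product B

Per-100 m² balance (a = product A, b = product B):
N: 0.13·a + 0.03·b = 0.37
K₂O: 0.43·a + 0.06·b = 0.85
Solving simultaneously: a = 0.647059, b = 9.52941.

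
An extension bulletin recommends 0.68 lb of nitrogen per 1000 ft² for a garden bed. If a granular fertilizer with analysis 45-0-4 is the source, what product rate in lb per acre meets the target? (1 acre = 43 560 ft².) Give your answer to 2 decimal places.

65.82 lb of product per acre

Product per 1000 ft² = 0.68 / 45% = 1.51111 lb.
Convert to per acre: 1.51111 × 43.56 = 65.824 lb.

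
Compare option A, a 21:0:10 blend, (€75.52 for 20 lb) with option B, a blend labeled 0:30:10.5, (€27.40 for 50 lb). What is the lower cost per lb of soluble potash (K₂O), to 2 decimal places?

option A: K₂O per bag = 20 × 10% = 2 lb; cost = 75.52 / 2 = €37.7600/lb K₂O.
option B: K₂O per bag = 50 × 10.5% = 5.25 lb; cost = 27.40 / 5.25 = €5.2190/lb K₂O.
option B is cheaper.

€5.22 per lb K₂O (option B)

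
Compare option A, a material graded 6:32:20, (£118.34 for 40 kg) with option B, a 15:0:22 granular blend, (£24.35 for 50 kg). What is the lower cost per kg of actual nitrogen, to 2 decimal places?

option A: N per bag = 40 × 6% = 2.4 kg; cost = 118.34 / 2.4 = £49.3083/kg N.
option B: N per bag = 50 × 15% = 7.5 kg; cost = 24.35 / 7.5 = £3.2467/kg N.
option B is cheaper.

£3.25 per kg N (option B)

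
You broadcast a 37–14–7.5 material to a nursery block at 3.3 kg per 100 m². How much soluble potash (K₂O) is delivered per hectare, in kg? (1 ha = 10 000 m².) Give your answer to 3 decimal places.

K₂O per 100 m² = 3.3 × 7.5% = 0.2475 kg.
Convert to per hectare: 0.2475 × 100 = 24.75 kg.

24.750 kg K₂O per hectare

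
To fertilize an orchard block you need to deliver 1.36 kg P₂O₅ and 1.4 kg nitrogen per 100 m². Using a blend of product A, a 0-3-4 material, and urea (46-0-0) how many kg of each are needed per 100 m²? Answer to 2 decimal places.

Per-100 m² balance (a = product A, b = urea):
P₂O₅: 0.03·a + 0·b = 1.36
N: 0·a + 0.46·b = 1.4
Solving simultaneously: a = 45.3333, b = 3.04348.

45.33 kg product A, 3.04 kg urea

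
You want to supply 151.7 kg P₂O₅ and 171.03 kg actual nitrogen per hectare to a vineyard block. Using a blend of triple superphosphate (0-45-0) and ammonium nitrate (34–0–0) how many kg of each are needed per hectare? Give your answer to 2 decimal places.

337.11 kg triple superphosphate, 503.03 kg ammonium nitrate

Let a = kg of triple superphosphate, b = kg of ammonium nitrate (per hectare).
P₂O₅: 0.45·a + 0·b = 151.7
N: 0·a + 0.34·b = 171.03
Solving simultaneously: a = 337.111, b = 503.029.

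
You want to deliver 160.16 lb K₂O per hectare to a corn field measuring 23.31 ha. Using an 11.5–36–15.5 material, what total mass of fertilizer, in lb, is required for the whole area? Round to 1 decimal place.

Product per hectare = 160.16 / 15.5% = 1033.29 lb.
Total product = 1033.29 × 23.31 = 24085.997 lb.

24086.0 lb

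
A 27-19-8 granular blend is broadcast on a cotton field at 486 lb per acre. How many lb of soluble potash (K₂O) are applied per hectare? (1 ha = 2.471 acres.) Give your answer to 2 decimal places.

K₂O per acre = 486 × 8% = 38.88 lb.
Convert to per hectare: 38.88 × 2.471 = 96.0725 lb.

96.07 lb K₂O per hectare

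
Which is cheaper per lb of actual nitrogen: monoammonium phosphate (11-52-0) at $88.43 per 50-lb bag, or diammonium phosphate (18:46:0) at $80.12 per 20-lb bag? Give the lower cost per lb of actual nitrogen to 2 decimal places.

$16.08 per lb N (monoammonium phosphate)

monoammonium phosphate: N per bag = 50 × 11% = 5.5 lb; cost = 88.43 / 5.5 = $16.0782/lb N.
diammonium phosphate: N per bag = 20 × 18% = 3.6 lb; cost = 80.12 / 3.6 = $22.2556/lb N.
monoammonium phosphate is cheaper.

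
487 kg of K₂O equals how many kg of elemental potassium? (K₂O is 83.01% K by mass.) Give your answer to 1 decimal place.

404.3 kg K

K = 487 × 0.8301 = 404.259 kg.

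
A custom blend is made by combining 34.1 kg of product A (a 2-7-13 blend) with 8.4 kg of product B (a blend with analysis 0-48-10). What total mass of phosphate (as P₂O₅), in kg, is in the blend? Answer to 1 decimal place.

P₂O₅ mass = 7%×34.1 + 48%×8.4 = 6.419 kg.

6.4 kg P₂O₅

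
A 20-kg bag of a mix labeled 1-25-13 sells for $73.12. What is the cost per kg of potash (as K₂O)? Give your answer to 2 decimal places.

K₂O in bag = 20 × 13% = 2.6 kg.
Cost per kg K₂O = $73.12 / 2.6 = $28.1231.

$28.12 per kg K₂O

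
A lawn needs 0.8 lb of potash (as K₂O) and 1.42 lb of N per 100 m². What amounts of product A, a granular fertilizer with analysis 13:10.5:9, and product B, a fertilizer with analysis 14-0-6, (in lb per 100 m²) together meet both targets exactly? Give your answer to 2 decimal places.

Per-100 m² balance (a = product A, b = product B):
K₂O: 0.09·a + 0.06·b = 0.8
N: 0.13·a + 0.14·b = 1.42
From row1: a = (0.8 − 0.06·b) / 0.09.
Into row2: 0.13·(0.8 − 0.06·b)/0.09 + 0.14·b = 1.42 → b = 4.95833, a = 5.58333.

5.58 lb product A, 4.96 lb product B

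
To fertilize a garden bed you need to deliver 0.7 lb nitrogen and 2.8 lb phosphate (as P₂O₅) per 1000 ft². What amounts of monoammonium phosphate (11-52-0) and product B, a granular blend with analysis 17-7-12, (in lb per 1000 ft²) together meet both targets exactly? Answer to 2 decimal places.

With a, b = lb per 1000 ft² of monoammonium phosphate and product B:
N: 0.11·a + 0.17·b = 0.7
P₂O₅: 0.52·a + 0.07·b = 2.8
From row1: a = (0.7 − 0.17·b) / 0.11.
Into row2: 0.52·(0.7 − 0.17·b)/0.11 + 0.07·b = 2.8 → b = 0.693928, a = 5.2912.

5.29 lb monoammonium phosphate, 0.69 lb product B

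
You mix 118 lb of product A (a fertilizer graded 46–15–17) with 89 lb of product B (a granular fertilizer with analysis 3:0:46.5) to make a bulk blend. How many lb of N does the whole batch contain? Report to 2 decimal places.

N mass = 46%×118 + 3%×89 = 56.95 lb.

56.95 lb N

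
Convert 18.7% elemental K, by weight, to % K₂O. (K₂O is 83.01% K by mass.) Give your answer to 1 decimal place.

22.5% K₂O

%K₂O = 18.7 / 0.8301 = 22.5274%.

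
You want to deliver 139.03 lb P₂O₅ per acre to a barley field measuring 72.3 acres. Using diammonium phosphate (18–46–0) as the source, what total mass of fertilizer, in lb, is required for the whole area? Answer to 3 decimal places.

21851.889 lb

Product per acre = 139.03 / 46% = 302.239 lb.
Total product = 302.239 × 72.3 = 21851.8891 lb.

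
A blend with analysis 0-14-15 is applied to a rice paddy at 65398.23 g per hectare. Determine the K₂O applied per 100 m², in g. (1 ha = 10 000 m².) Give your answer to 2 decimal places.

K₂O per hectare = 65398.23 × 15% = 9809.73 g.
Convert to per 100 m²: 9809.73 × 0.01 = 98.0973 g.

98.10 g K₂O per hundred sq m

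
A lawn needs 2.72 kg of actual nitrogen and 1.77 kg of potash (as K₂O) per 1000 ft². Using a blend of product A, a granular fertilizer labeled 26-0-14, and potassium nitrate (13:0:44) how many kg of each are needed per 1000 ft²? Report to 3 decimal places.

10.049 kg product A, 0.825 kg potassium nitrate

Let a = kg of product A, b = kg of potassium nitrate (per 1000 ft²).
N: 0.26·a + 0.13·b = 2.72
K₂O: 0.14·a + 0.44·b = 1.77
Solving simultaneously: a = 10.0489, b = 0.825364.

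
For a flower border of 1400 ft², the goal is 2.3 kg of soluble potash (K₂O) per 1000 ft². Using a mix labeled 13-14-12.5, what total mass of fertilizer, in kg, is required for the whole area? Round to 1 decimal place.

Product per 1000 ft² = 2.3 / 12.5% = 18.4 kg.
Total product = 18.4 × 1400 / 1000 = 25.76 kg.

25.8 kg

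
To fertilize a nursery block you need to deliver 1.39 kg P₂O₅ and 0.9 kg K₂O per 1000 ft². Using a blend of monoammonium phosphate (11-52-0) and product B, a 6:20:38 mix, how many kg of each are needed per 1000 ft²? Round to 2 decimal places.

1.76 kg monoammonium phosphate, 2.37 kg product B

Let a = kg of monoammonium phosphate, b = kg of product B (per 1000 ft²).
P₂O₅: 0.52·a + 0.2·b = 1.39
K₂O: 0·a + 0.38·b = 0.9
Solving simultaneously: a = 1.76215, b = 2.36842.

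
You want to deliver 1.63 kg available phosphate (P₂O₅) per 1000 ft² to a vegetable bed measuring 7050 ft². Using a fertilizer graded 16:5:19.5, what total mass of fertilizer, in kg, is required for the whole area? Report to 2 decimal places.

229.83 kg

Product per 1000 ft² = 1.63 / 5% = 32.6 kg.
Total product = 32.6 × 7050 / 1000 = 229.83 kg.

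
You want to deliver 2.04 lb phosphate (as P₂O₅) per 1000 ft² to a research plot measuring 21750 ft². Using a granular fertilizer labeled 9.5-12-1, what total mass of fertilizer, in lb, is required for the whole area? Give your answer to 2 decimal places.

369.75 lb

Product per 1000 ft² = 2.04 / 12% = 17 lb.
Total product = 17 × 21750 / 1000 = 369.75 lb.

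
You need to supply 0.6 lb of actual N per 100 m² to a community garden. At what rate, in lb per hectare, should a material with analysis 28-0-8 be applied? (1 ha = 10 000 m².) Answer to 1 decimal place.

Product per 100 m² = 0.6 / 28% = 2.14286 lb.
Convert to per hectare: 2.14286 × 100 = 214.286 lb.

214.3 lb of product per hectare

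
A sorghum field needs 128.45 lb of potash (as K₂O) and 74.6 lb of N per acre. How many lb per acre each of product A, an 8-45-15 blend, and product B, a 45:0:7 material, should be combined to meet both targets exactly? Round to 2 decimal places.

849.44 lb product A, 14.77 lb product B

Let a = lb of product A, b = lb of product B (per acre).
K₂O: 0.15·a + 0.07·b = 128.45
N: 0.08·a + 0.45·b = 74.6
Solving simultaneously: a = 849.443, b = 14.7658.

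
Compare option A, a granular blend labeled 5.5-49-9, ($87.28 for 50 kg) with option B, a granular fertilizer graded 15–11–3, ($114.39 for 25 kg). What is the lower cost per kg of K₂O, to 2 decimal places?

$19.40 per kg K₂O (option A)

option A: K₂O per bag = 50 × 9% = 4.5 kg; cost = 87.28 / 4.5 = $19.3956/kg K₂O.
option B: K₂O per bag = 25 × 3% = 0.75 kg; cost = 114.39 / 0.75 = $152.5200/kg K₂O.
option A is cheaper.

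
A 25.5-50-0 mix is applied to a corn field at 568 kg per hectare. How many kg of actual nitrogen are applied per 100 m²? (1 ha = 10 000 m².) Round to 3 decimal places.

1.448 kg N per hundred sq m

nitrogen per hectare = 568 × 25.5% = 144.84 kg.
Convert to per 100 m²: 144.84 × 0.01 = 1.4484 kg.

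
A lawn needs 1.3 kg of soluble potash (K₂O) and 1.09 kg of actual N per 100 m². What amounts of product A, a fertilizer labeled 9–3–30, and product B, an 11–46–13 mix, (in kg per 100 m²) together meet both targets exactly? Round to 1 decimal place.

0.1 kg product A, 9.9 kg product B

Per-100 m² balance (a = product A, b = product B):
K₂O: 0.3·a + 0.13·b = 1.3
N: 0.09·a + 0.11·b = 1.09
Eliminate b: (row1) − 0.13/0.11·(row2) → 0.193636·a = 0.0118182, so a = 0.0610329.
Then b = (1.09 − 0.09·0.0610329) / 0.11 = 9.85915.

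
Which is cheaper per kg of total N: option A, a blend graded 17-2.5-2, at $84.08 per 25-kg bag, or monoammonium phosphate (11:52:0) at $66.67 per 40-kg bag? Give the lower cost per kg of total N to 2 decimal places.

$15.15 per kg N (monoammonium phosphate)

option A: N per bag = 25 × 17% = 4.25 kg; cost = 84.08 / 4.25 = $19.7835/kg N.
monoammonium phosphate: N per bag = 40 × 11% = 4.4 kg; cost = 66.67 / 4.4 = $15.1523/kg N.
monoammonium phosphate is cheaper.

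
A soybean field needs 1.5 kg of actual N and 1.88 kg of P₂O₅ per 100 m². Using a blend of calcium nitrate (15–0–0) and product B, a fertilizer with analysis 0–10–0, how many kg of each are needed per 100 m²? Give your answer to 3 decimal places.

Let a = kg of calcium nitrate, b = kg of product B (per 100 m²).
N: 0.15·a + 0·b = 1.5
P₂O₅: 0·a + 0.1·b = 1.88
Solving simultaneously: a = 10, b = 18.8.

10.000 kg calcium nitrate, 18.800 kg product B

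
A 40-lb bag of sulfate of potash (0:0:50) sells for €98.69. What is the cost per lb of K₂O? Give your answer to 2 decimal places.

K₂O in bag = 40 × 50% = 20 lb.
Cost per lb K₂O = €98.69 / 20 = €4.9345.

€4.93 per lb K₂O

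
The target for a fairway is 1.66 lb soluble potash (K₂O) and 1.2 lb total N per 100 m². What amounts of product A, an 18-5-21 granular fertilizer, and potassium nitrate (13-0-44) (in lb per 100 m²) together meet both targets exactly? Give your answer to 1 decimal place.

6.0 lb product A, 0.9 lb potassium nitrate

Let a = lb of product A, b = lb of potassium nitrate (per 100 m²).
K₂O: 0.21·a + 0.44·b = 1.66
N: 0.18·a + 0.13·b = 1.2
Solving simultaneously: a = 6.01541, b = 0.901734.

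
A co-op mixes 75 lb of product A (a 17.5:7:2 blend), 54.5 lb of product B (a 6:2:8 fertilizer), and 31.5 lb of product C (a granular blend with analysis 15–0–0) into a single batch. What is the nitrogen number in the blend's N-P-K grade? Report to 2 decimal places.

Total mass = 75 + 54.5 + 31.5 = 161 lb.
N mass = 17.5%×75 + 6%×54.5 + 15%×31.5 = 21.12 lb.
% N = 21.12 / 161 = 13.118%.

13.12% N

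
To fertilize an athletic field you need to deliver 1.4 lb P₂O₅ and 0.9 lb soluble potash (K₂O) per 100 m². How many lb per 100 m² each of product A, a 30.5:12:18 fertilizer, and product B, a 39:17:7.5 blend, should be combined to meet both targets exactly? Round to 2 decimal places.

2.22 lb product A, 6.67 lb product B

Let a = lb of product A, b = lb of product B (per 100 m²).
P₂O₅: 0.12·a + 0.17·b = 1.4
K₂O: 0.18·a + 0.075·b = 0.9
Solving simultaneously: a = 2.22222, b = 6.66667.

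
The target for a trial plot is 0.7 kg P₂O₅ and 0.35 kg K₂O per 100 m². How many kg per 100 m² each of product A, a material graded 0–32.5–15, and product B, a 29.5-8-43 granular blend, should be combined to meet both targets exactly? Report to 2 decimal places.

2.14 kg product A, 0.07 kg product B

Per-100 m² balance (a = product A, b = product B):
P₂O₅: 0.325·a + 0.08·b = 0.7
K₂O: 0.15·a + 0.43·b = 0.35
From row1: a = (0.7 − 0.08·b) / 0.325.
Into row2: 0.15·(0.7 − 0.08·b)/0.325 + 0.43·b = 0.35 → b = 0.0684932, a = 2.13699.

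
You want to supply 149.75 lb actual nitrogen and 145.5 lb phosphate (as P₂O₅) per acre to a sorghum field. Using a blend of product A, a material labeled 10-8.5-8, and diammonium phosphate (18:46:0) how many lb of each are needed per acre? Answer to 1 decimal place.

With a, b = lb per acre of product A and diammonium phosphate:
N: 0.1·a + 0.18·b = 149.75
P₂O₅: 0.085·a + 0.46·b = 145.5
Solving simultaneously: a = 1390.72, b = 59.3241.

1390.7 lb product A, 59.3 lb diammonium phosphate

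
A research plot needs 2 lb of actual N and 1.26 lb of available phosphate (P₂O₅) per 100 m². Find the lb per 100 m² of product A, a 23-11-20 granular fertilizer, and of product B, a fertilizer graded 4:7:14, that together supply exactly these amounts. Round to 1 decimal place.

7.7 lb product A, 6.0 lb product B

Let a = lb of product A, b = lb of product B (per 100 m²).
N: 0.23·a + 0.04·b = 2
P₂O₅: 0.11·a + 0.07·b = 1.26
Eliminate b: (row1) − 0.04/0.07·(row2) → 0.167143·a = 1.28, so a = 7.65812.
Then b = (1.26 − 0.11·7.65812) / 0.07 = 5.96581.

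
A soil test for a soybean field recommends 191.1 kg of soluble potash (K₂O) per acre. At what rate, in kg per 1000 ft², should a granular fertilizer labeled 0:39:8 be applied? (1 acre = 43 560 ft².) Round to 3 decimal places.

Product per acre = 191.1 / 8% = 2388.75 kg.
Convert to per 1000 ft²: 2388.75 × 0.0229568 = 54.8382 kg.

54.838 kg of product per thousand sq ft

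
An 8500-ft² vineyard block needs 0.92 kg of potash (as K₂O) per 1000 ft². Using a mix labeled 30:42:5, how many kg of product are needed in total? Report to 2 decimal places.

Product per 1000 ft² = 0.92 / 5% = 18.4 kg.
Total product = 18.4 × 8500 / 1000 = 156.4 kg.

156.40 kg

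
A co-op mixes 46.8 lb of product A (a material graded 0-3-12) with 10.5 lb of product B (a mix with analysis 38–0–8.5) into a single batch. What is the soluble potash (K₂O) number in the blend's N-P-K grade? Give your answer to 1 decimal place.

Total mass = 46.8 + 10.5 = 57.3 lb.
K₂O mass = 12%×46.8 + 8.5%×10.5 = 6.5085 lb.
% K₂O = 6.5085 / 57.3 = 11.3586%.

11.4% K₂O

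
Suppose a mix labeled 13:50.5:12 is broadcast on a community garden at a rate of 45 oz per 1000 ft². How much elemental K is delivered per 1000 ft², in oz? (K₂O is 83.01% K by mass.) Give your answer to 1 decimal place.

K₂O per 1000 ft² = 45 × 12% = 5.4 oz.
Elemental K = 5.4 × 0.8301 = 4.48254 oz per 1000 ft².

4.5 oz K per thousand sq ft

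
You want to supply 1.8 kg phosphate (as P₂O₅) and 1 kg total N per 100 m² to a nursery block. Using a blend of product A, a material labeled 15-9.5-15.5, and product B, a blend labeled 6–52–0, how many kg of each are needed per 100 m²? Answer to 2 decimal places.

5.70 kg product A, 2.42 kg product B

Let a = kg of product A, b = kg of product B (per 100 m²).
P₂O₅: 0.095·a + 0.52·b = 1.8
N: 0.15·a + 0.06·b = 1
Solving simultaneously: a = 5.69848, b = 2.42047.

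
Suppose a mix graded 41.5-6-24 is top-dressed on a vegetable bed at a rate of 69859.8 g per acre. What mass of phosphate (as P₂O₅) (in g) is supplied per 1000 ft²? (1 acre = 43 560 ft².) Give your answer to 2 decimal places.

P₂O₅ per acre = 69859.8 × 6% = 4191.59 g.
Convert to per 1000 ft²: 4191.59 × 0.0229568 = 96.2256 g.

96.23 g P₂O₅ per thousand sq ft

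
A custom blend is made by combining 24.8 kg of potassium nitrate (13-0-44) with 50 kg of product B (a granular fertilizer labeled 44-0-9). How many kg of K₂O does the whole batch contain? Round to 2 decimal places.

15.41 kg K₂O

K₂O mass = 44%×24.8 + 9%×50 = 15.412 kg.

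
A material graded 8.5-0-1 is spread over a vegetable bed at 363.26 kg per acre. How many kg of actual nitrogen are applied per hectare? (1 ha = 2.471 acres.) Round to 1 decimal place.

nitrogen per acre = 363.26 × 8.5% = 30.8771 kg.
Convert to per hectare: 30.8771 × 2.471 = 76.2973 kg.

76.3 kg N per hectare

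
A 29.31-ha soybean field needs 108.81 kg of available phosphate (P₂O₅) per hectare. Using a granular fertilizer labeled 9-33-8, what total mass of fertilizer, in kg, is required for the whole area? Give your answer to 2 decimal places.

9664.31 kg

Product per hectare = 108.81 / 33% = 329.727 kg.
Total product = 329.727 × 29.31 = 9664.306 kg.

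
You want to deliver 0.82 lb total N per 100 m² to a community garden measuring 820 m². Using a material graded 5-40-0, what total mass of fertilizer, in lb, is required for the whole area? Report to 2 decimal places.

134.48 lb

Product per 100 m² = 0.82 / 5% = 16.4 lb.
Total product = 16.4 × 820 / 100 = 134.48 lb.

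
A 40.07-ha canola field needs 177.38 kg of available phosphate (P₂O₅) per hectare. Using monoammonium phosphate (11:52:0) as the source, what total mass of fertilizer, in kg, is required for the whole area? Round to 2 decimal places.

Product per hectare = 177.38 / 52% = 341.115 kg.
Total product = 341.115 × 40.07 = 13668.493 kg.

13668.49 kg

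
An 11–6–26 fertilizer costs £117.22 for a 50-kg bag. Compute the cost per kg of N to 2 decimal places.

N in bag = 50 × 11% = 5.5 kg.
Cost per kg N = £117.22 / 5.5 = £21.3127.

£21.31 per kg N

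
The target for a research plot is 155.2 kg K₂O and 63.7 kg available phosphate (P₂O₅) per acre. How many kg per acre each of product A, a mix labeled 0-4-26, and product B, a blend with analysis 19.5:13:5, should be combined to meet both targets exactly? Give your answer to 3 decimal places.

With a, b = kg per acre of product A and product B:
K₂O: 0.26·a + 0.05·b = 155.2
P₂O₅: 0.04·a + 0.13·b = 63.7
From row1: a = (155.2 − 0.05·b) / 0.26.
Into row2: 0.04·(155.2 − 0.05·b)/0.26 + 0.13·b = 63.7 → b = 325.59748, a = 534.3082.

534.308 kg product A, 325.597 kg product B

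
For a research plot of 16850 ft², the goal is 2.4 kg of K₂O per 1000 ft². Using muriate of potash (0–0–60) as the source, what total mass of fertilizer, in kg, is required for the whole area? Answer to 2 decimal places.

Product per 1000 ft² = 2.4 / 60% = 4 kg.
Total product = 4 × 16850 / 1000 = 67.4 kg.

67.40 kg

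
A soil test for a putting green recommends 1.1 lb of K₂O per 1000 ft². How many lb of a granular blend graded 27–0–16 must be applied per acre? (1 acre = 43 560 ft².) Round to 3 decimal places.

299.475 lb of product per acre

Product per 1000 ft² = 1.1 / 16% = 6.875 lb.
Convert to per acre: 6.875 × 43.56 = 299.475 lb.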